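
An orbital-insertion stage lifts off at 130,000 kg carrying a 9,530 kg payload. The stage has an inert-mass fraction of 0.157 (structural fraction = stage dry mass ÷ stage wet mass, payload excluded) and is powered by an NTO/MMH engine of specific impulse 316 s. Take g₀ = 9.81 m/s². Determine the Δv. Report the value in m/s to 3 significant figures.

Stage wet mass = m₀ − payload = 130,000 − 9,530 = 120,470 kg.
Stage dry mass = ε × stage wet mass = 0.157 × 120,470 = 18,913.8 kg.
Burnout mass m_f = stage dry + payload = 18,913.8 + 9,530 = 28,443.8 kg.
v_e = Isp · g₀ = 316 × 9.81 = 3100.0 m/s.
Δv = v_e · ln(130,000/28,443.8) = 3100.0 × ln(4.57) = 3100.0 × 1.5196 ≈ 4711 m/s.

Δv ≈ 4710 m/s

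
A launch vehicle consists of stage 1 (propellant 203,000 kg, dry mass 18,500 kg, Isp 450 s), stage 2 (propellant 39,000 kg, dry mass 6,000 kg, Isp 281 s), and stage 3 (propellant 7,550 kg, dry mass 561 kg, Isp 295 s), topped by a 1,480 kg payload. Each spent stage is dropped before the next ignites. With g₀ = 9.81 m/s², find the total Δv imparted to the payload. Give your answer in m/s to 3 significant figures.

Ignition mass of stage 1 = 203,000+18,500 + 39,000+6,000 + 7,550+561 + 1,480 = 276,091 kg.
Stage 1: m₀ = 276,091 kg, m_f = 276,091 − 203,000 = 73,091 kg; Δv = 450×9.81×ln(3.777) = 4414.5×1.3290 ≈ 5867 m/s.
Stage 2: m₀ = 54,591 kg, m_f = 54,591 − 39,000 = 15,591 kg; Δv = 281×9.81×ln(3.501) = 2756.6×1.2532 ≈ 3455 m/s.
Stage 3: m₀ = 9,591 kg, m_f = 9,591 − 7,550 = 2,041 kg; Δv = 295×9.81×ln(4.699) = 2894.0×1.5474 ≈ 4478 m/s.
Total Δv = 5867 + 3455 + 4478 = 13800 m/s.

Δv ≈ 13800 m/s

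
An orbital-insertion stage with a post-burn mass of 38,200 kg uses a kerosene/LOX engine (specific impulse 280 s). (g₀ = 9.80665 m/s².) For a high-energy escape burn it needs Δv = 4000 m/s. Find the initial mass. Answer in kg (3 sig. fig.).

v_e = Isp · g₀ = 280 × 9.80665 = 2745.9 m/s.
Using Δv = v_e ln(m₀/m_f): m₀/m_f = exp(Δv / v_e) = exp(4000 / 2745.9) = exp(1.4567) = 4.2919.
m₀ = m_f × 4.2919 = 38,200 × 4.2919 = 163,951 kg.

initial mass ≈ 164000 kg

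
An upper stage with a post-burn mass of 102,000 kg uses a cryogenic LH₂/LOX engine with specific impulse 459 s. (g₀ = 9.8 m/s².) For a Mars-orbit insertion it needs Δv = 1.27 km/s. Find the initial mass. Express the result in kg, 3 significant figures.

initial mass ≈ 135000 kg

v_e = Isp · g₀ = 459 × 9.8 = 4498.2 m/s.
m₀/m_f = exp(Δv / v_e) = exp(1270 / 4498.2) = exp(0.2823) = 1.3262.
m₀ = m_f × 1.3262 = 102,000 × 1.3262 = 135,272 kg.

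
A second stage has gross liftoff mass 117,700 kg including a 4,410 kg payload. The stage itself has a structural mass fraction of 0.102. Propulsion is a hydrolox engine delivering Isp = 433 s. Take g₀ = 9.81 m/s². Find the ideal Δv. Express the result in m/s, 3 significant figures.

Stage wet mass = m₀ − payload = 117,700 − 4,410 = 113,290 kg.
Stage dry mass = ε × stage wet mass = 0.102 × 113,290 = 11,555.6 kg.
Burnout mass m_f = stage dry + payload = 11,555.6 + 4,410 = 15,965.6 kg.
v_e = Isp · g₀ = 433 × 9.81 = 4247.7 m/s.
From the ideal rocket equation, Δv = v_e · ln(117,700/15,965.6) = 4247.7 × ln(7.372) = 4247.7 × 1.9977 ≈ 8486 m/s.

Δv ≈ 8490 m/s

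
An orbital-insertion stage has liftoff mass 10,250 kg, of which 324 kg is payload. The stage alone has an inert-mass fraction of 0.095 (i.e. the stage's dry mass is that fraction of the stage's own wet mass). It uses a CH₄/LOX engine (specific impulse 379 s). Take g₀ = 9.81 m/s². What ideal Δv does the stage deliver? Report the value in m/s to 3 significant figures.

Stage wet mass = m₀ − payload = 10,250 − 324 = 9,926 kg.
Stage dry mass = ε × stage wet mass = 0.095 × 9,926 = 942.97 kg.
Burnout mass m_f = stage dry + payload = 942.97 + 324 = 1,266.97 kg.
v_e = Isp · g₀ = 379 × 9.81 = 3718.0 m/s.
Δv = v_e · ln(10,250/1,266.97) = 3718.0 × ln(8.09) = 3718.0 × 2.0906 ≈ 7773 m/s.

Δv ≈ 7770 m/s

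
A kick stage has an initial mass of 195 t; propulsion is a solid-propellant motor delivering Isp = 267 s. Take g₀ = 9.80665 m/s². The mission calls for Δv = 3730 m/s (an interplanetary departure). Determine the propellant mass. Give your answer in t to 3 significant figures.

v_e = Isp · g₀ = 267 × 9.80665 = 2618.4 m/s.
m₀/m_f = exp(Δv / v_e) = exp(3730 / 2618.4) = exp(1.4245) = 4.1560.
m_f = 195 / 4.1560 = 46.9201 t, so propellant = m₀ − m_f = 195 − 46.9201 = 148.0799 t.

propellant mass ≈ 148 t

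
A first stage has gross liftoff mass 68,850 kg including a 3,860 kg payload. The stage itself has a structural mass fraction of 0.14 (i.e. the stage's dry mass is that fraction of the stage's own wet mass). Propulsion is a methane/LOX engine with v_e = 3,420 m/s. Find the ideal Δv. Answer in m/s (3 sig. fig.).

Δv ≈ 5710 m/s

Stage wet mass = m₀ − payload = 68,850 − 3,860 = 64,990 kg.
Stage dry mass = ε × stage wet mass = 0.14 × 64,990 = 9,098.6 kg.
Burnout mass m_f = stage dry + payload = 9,098.6 + 3,860 = 12,958.6 kg.
Using Δv = v_e ln(m₀/m_f): Δv = v_e · ln(68,850/12,958.6) = 3420.0 × ln(5.313) = 3420.0 × 1.6702 ≈ 5712 m/s.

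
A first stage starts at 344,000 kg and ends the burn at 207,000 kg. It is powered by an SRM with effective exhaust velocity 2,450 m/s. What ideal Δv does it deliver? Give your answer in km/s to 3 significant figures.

Δv ≈ 1.24 km/s

From the ideal rocket equation, Δv = v_e · ln(m₀/m_f) = 2450.0 × ln(1.662) = 2450.0 × 0.5079 ≈ 1244.4 m/s.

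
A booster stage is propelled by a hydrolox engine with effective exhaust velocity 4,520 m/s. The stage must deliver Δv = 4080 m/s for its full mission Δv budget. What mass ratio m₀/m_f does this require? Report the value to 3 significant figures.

mass ratio ≈ 2.47

m₀/m_f = exp(Δv / v_e) = exp(4080 / 4520.0) = exp(0.9027) = 2.4661.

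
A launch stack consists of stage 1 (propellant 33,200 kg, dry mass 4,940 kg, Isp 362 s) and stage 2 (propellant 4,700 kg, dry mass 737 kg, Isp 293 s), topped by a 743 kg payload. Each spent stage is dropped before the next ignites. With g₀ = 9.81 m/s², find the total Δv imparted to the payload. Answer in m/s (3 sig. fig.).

Δv ≈ 9020 m/s

Ignition mass of stage 1 = 33,200+4,940 + 4,700+737 + 743 = 44,320 kg.
Stage 1: m₀ = 44,320 kg, m_f = 44,320 − 33,200 = 11,120 kg; Δv = 362×9.81×ln(3.986) = 3551.2×1.3827 ≈ 4910 m/s.
Stage 2: m₀ = 6,180 kg, m_f = 6,180 − 4,700 = 1,480 kg; Δv = 293×9.81×ln(4.176) = 2874.3×1.4293 ≈ 4108 m/s.
Total Δv = 4910 + 4108 = 9018 m/s.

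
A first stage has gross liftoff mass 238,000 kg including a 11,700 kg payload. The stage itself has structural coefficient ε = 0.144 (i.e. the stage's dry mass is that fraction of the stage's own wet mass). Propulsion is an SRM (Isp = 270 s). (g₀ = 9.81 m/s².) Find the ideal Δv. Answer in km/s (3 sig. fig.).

Δv ≈ 4.45 km/s

Stage wet mass = m₀ − payload = 238,000 − 11,700 = 226,300 kg.
Stage dry mass = ε × stage wet mass = 0.144 × 226,300 = 32,587.2 kg.
Burnout mass m_f = stage dry + payload = 32,587.2 + 11,700 = 44,287.2 kg.
v_e = Isp · g₀ = 270 × 9.81 = 2648.7 m/s.
From the ideal rocket equation, Δv = v_e · ln(238,000/44,287.2) = 2648.7 × ln(5.374) = 2648.7 × 1.6816 ≈ 4454 m/s.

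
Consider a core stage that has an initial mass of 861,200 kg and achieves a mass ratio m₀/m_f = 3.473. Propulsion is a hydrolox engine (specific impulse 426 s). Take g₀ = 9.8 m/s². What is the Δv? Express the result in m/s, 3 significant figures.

v_e = Isp · g₀ = 426 × 9.8 = 4174.8 m/s.
Δv = v_e · ln(3.473) = 4174.8 × 1.2450 ≈ 5197.7 m/s.

Δv ≈ 5200 m/s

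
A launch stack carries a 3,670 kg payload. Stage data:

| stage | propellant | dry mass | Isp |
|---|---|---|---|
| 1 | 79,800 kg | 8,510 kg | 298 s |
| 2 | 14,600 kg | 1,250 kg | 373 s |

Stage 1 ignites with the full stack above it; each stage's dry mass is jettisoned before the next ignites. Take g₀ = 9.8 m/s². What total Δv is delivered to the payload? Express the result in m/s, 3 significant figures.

Δv ≈ 8970 m/s

Ignition mass of stage 1 = 79,800+8,510 + 14,600+1,250 + 3,670 = 107,830 kg.
Stage 1: m₀ = 107,830 kg, m_f = 107,830 − 79,800 = 28,030 kg; Δv = 298×9.8×ln(3.847) = 2920.4×1.3473 ≈ 3935 m/s.
Stage 2: m₀ = 19,520 kg, m_f = 19,520 − 14,600 = 4,920 kg; Δv = 373×9.8×ln(3.967) = 3655.4×1.3781 ≈ 5038 m/s.
Total Δv = 3935 + 5038 = 8973 m/s.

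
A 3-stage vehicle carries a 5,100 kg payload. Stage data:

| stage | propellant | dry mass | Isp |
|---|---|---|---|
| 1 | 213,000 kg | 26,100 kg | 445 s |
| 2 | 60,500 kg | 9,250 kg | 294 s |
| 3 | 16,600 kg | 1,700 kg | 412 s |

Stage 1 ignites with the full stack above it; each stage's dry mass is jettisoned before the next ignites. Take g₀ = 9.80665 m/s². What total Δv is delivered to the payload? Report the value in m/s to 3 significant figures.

Ignition mass of stage 1 = 213,000+26,100 + 60,500+9,250 + 16,600+1,700 + 5,100 = 332,250 kg.
Stage 1: m₀ = 332,250 kg, m_f = 332,250 − 213,000 = 119,250 kg; Δv = 445×9.80665×ln(2.786) = 4364.0×1.0247 ≈ 4472 m/s.
Stage 2: m₀ = 93,150 kg, m_f = 93,150 − 60,500 = 32,650 kg; Δv = 294×9.80665×ln(2.853) = 2883.2×1.0484 ≈ 3023 m/s.
Stage 3: m₀ = 23,400 kg, m_f = 23,400 − 16,600 = 6,800 kg; Δv = 412×9.80665×ln(3.441) = 4040.3×1.2358 ≈ 4993 m/s.
Total Δv = 4472 + 3023 + 4993 = 12488 m/s.

Δv ≈ 12500 m/s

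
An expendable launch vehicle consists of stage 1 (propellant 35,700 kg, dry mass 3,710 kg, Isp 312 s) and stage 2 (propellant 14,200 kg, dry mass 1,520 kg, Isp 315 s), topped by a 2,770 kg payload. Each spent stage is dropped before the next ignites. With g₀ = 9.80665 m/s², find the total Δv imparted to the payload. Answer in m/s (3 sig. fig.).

Δv ≈ 7450 m/s

Ignition mass of stage 1 = 35,700+3,710 + 14,200+1,520 + 2,770 = 57,900 kg.
Stage 1: m₀ = 57,900 kg, m_f = 57,900 − 35,700 = 22,200 kg; Δv = 312×9.80665×ln(2.608) = 3059.7×0.9586 ≈ 2933 m/s.
Stage 2: m₀ = 18,490 kg, m_f = 18,490 − 14,200 = 4,290 kg; Δv = 315×9.80665×ln(4.31) = 3089.1×1.4609 ≈ 4513 m/s.
Total Δv = 2933 + 4513 = 7446 m/s.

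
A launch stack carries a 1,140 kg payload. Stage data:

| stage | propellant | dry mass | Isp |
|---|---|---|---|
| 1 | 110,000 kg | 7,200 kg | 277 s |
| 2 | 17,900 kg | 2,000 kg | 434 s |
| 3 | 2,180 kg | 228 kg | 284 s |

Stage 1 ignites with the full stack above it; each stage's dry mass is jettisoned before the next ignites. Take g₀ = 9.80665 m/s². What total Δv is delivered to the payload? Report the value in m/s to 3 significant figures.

Ignition mass of stage 1 = 110,000+7,200 + 17,900+2,000 + 2,180+228 + 1,140 = 140,648 kg.
Stage 1: m₀ = 140,648 kg, m_f = 140,648 − 110,000 = 30,648 kg; Δv = 277×9.80665×ln(4.589) = 2716.4×1.5237 ≈ 4139 m/s.
Stage 2: m₀ = 23,448 kg, m_f = 23,448 − 17,900 = 5,548 kg; Δv = 434×9.80665×ln(4.226) = 4256.1×1.4413 ≈ 6134 m/s.
Stage 3: m₀ = 3,548 kg, m_f = 3,548 − 2,180 = 1,368 kg; Δv = 284×9.80665×ln(2.594) = 2785.1×0.9530 ≈ 2654 m/s.
Total Δv = 4139 + 6134 + 2654 = 12927 m/s.

Δv ≈ 12900 m/s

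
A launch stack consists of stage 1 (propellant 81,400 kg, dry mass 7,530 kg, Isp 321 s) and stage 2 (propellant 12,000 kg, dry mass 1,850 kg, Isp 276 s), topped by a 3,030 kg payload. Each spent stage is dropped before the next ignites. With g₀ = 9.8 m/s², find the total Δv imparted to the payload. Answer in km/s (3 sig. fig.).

Ignition mass of stage 1 = 81,400+7,530 + 12,000+1,850 + 3,030 = 105,810 kg.
Stage 1: m₀ = 105,810 kg, m_f = 105,810 − 81,400 = 24,410 kg; Δv = 321×9.8×ln(4.335) = 3145.8×1.4667 ≈ 4614 m/s.
Stage 2: m₀ = 16,880 kg, m_f = 16,880 − 12,000 = 4,880 kg; Δv = 276×9.8×ln(3.459) = 2704.8×1.2410 ≈ 3357 m/s.
Total Δv = 4614 + 3357 = 7971 m/s.

Δv ≈ 7.97 km/s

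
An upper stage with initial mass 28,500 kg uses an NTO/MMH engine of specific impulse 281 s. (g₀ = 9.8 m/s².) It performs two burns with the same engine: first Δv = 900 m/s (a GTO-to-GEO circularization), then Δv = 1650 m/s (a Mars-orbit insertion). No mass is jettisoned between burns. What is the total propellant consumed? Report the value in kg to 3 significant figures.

v_e = Isp · g₀ = 281 × 9.8 = 2753.8 m/s.
After the first burn: m = 28500 × exp(−900/2753.8) = 28500 × 0.72121 = 20,554.5 kg.
After the second burn: m = 20,554.5 × exp(−1650/2753.8) = 20,554.5 × 0.54927 = 11,290 kg.
Total propellant = m₀ − m_final = 28500 − 11,290 = 17,210 kg.

total propellant consumed ≈ 17200 kg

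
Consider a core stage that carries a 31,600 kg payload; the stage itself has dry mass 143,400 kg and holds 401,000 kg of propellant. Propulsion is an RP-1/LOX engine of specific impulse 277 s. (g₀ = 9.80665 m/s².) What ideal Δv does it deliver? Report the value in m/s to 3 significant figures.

Δv ≈ 3240 m/s

v_e = Isp · g₀ = 277 × 9.80665 = 2716.4 m/s.
m₀ = payload + dry + propellant = 31,600 + 143,400 + 401,000 = 576,000 kg.
m_f = payload + dry = 31,600 + 143,400 = 175,000 kg.
Δv = v_e · ln(m₀/m_f) = 2716.4 × ln(3.291) = 2716.4 × 1.1913 ≈ 3236.2 m/s.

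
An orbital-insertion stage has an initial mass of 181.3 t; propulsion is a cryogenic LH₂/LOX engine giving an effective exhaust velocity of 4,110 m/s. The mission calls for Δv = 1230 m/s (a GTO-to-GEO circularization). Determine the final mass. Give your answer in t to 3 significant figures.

m₀/m_f = exp(Δv / v_e) = exp(1230 / 4110.0) = exp(0.2993) = 1.3489.
m_f = m₀ / 1.3489 = 181.3 / 1.3489 = 134.406 t.

final mass ≈ 134 t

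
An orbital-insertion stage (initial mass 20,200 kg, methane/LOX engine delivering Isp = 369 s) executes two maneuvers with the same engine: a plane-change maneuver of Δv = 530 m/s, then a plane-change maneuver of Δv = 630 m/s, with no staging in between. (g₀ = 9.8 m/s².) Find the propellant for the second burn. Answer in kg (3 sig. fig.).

propellant for the second burn ≈ 2790 kg

v_e = Isp · g₀ = 369 × 9.8 = 3616.2 m/s.
After the first burn: m = 20200 × exp(−530/3616.2) = 20200 × 0.86367 = 17,446.1 kg.
After the second burn: m = 17,446.1 × exp(−630/3616.2) = 17,446.1 × 0.84012 = 14,656.8 kg.
Second-burn propellant = 17,446.1 − 14,656.8 = 2,789.3 kg.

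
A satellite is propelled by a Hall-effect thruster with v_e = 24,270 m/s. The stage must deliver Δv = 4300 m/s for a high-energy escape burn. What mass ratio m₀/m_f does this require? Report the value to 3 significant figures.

mass ratio ≈ 1.19

By the Tsiolkovsky rocket equation, m₀/m_f = exp(Δv / v_e) = exp(4300 / 24270.0) = exp(0.1772) = 1.1938.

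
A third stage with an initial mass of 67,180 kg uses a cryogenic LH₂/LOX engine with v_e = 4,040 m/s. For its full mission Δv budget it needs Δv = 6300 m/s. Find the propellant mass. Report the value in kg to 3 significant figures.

Rocket equation: m₀/m_f = exp(Δv / v_e) = exp(6300 / 4040.0) = exp(1.5594) = 4.7560.
m_f = 67,180 / 4.7560 = 14,125.3 kg, so propellant = m₀ − m_f = 67,180 − 14,125.3 = 53,054.7 kg.

propellant mass ≈ 53100 kg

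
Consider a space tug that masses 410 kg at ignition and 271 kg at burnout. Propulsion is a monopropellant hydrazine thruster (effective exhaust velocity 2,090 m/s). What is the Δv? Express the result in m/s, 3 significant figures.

Δv ≈ 865 m/s

By the Tsiolkovsky rocket equation, Δv = v_e · ln(m₀/m_f) = 2090.0 × ln(1.513) = 2090.0 × 0.4140 ≈ 865.3 m/s.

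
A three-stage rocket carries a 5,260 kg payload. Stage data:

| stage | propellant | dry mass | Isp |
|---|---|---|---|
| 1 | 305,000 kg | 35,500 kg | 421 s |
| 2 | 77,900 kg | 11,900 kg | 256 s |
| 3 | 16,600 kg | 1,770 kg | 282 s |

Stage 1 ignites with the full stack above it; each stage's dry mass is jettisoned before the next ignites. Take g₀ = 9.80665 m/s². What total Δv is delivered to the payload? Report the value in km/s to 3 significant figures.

Δv ≈ 10.9 km/s

Ignition mass of stage 1 = 305,000+35,500 + 77,900+11,900 + 16,600+1,770 + 5,260 = 453,930 kg.
Stage 1: m₀ = 453,930 kg, m_f = 453,930 − 305,000 = 148,930 kg; Δv = 421×9.80665×ln(3.048) = 4128.6×1.1145 ≈ 4601 m/s.
Stage 2: m₀ = 113,430 kg, m_f = 113,430 − 77,900 = 35,530 kg; Δv = 256×9.80665×ln(3.193) = 2510.5×1.1608 ≈ 2914 m/s.
Stage 3: m₀ = 23,630 kg, m_f = 23,630 − 16,600 = 7,030 kg; Δv = 282×9.80665×ln(3.361) = 2765.5×1.2123 ≈ 3353 m/s.
Total Δv = 4601 + 2914 + 3353 = 10868 m/s.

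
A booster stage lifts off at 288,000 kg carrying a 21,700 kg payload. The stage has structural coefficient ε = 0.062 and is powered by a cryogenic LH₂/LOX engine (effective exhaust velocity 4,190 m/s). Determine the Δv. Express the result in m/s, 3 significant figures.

Δv ≈ 8460 m/s

Stage wet mass = m₀ − payload = 288,000 − 21,700 = 266,300 kg.
Stage dry mass = ε × stage wet mass = 0.062 × 266,300 = 16,510.6 kg.
Burnout mass m_f = stage dry + payload = 16,510.6 + 21,700 = 38,210.6 kg.
By the Tsiolkovsky rocket equation, Δv = v_e · ln(288,000/38,210.6) = 4190.0 × ln(7.537) = 4190.0 × 2.0198 ≈ 8463 m/s.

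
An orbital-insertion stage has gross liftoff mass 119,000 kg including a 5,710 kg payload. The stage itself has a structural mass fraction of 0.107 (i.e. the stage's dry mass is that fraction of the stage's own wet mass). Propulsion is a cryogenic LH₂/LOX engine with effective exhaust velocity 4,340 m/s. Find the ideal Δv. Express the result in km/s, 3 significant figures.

Δv ≈ 8.24 km/s

Stage wet mass = m₀ − payload = 119,000 − 5,710 = 113,290 kg.
Stage dry mass = ε × stage wet mass = 0.107 × 113,290 = 12,122 kg.
Burnout mass m_f = stage dry + payload = 12,122 + 5,710 = 17,832 kg.
By the Tsiolkovsky rocket equation, Δv = v_e · ln(119,000/17,832) = 4340.0 × ln(6.673) = 4340.0 × 1.8981 ≈ 8238 m/s.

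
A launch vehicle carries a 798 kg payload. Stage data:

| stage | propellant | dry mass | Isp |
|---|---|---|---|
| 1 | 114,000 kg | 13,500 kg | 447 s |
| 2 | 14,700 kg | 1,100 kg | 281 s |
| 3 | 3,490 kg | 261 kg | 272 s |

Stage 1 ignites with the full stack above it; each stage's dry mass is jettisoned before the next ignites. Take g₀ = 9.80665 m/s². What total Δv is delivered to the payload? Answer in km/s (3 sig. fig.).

Ignition mass of stage 1 = 114,000+13,500 + 14,700+1,100 + 3,490+261 + 798 = 147,849 kg.
Stage 1: m₀ = 147,849 kg, m_f = 147,849 − 114,000 = 33,849 kg; Δv = 447×9.80665×ln(4.368) = 4383.6×1.4743 ≈ 6463 m/s.
Stage 2: m₀ = 20,349 kg, m_f = 20,349 − 14,700 = 5,649 kg; Δv = 281×9.80665×ln(3.602) = 2755.7×1.2816 ≈ 3532 m/s.
Stage 3: m₀ = 4,549 kg, m_f = 4,549 − 3,490 = 1,059 kg; Δv = 272×9.80665×ln(4.296) = 2667.4×1.4576 ≈ 3888 m/s.
Total Δv = 6463 + 3532 + 3888 = 13883 m/s.

Δv ≈ 13.9 km/s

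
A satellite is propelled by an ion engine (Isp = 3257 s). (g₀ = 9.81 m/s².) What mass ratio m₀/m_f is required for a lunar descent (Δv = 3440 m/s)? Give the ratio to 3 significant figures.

v_e = Isp · g₀ = 3257 × 9.81 = 31951.2 m/s.
Using Δv = v_e ln(m₀/m_f): m₀/m_f = exp(Δv / v_e) = exp(3440 / 31951.2) = exp(0.1077) = 1.1137.

mass ratio ≈ 1.11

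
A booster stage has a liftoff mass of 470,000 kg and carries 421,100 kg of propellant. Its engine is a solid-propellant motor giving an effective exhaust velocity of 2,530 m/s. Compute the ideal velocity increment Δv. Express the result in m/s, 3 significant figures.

Δv ≈ 5730 m/s

m_f = m₀ − m_prop = 470,000 − 421,100 = 48,900 kg.
Using Δv = v_e ln(m₀/m_f): Δv = v_e · ln(m₀/m_f) = 2530.0 × ln(9.611) = 2530.0 × 2.2630 ≈ 5725.3 m/s.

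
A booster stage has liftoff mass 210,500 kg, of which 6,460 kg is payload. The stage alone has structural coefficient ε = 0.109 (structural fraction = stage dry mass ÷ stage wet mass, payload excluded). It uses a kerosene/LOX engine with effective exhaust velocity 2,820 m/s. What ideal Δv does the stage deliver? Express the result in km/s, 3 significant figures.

Δv ≈ 5.62 km/s

Stage wet mass = m₀ − payload = 210,500 − 6,460 = 204,040 kg.
Stage dry mass = ε × stage wet mass = 0.109 × 204,040 = 22,240.4 kg.
Burnout mass m_f = stage dry + payload = 22,240.4 + 6,460 = 28,700.4 kg.
Δv = v_e · ln(210,500/28,700.4) = 2820.0 × ln(7.334) = 2820.0 × 1.9926 ≈ 5619 m/s.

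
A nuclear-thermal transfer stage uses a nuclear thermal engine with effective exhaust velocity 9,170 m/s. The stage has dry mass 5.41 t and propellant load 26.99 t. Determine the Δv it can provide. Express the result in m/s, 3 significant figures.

m₀ = m_dry + m_prop = 5.41 + 26.99 = 32.4 t.
Using Δv = v_e ln(m₀/m_f): Δv = v_e · ln(m₀/m_f) = 9170.0 × ln(5.989) = 9170.0 × 1.7899 ≈ 16413.5 m/s.

Δv ≈ 16400 m/s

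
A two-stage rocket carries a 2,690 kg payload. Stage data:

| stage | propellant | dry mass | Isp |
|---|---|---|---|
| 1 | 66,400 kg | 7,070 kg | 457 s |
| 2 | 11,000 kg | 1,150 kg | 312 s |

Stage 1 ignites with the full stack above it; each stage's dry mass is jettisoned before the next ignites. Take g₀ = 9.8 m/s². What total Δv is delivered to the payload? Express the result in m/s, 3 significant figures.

Ignition mass of stage 1 = 66,400+7,070 + 11,000+1,150 + 2,690 = 88,310 kg.
Stage 1: m₀ = 88,310 kg, m_f = 88,310 − 66,400 = 21,910 kg; Δv = 457×9.8×ln(4.031) = 4478.6×1.3939 ≈ 6243 m/s.
Stage 2: m₀ = 14,840 kg, m_f = 14,840 − 11,000 = 3,840 kg; Δv = 312×9.8×ln(3.865) = 3057.6×1.3519 ≈ 4133 m/s.
Total Δv = 6243 + 4133 = 10376 m/s.

Δv ≈ 10400 m/s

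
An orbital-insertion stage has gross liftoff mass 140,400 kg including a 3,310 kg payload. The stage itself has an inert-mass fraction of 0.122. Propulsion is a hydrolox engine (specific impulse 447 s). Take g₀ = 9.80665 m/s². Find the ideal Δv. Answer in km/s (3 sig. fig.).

Δv ≈ 8.53 km/s

Stage wet mass = m₀ − payload = 140,400 − 3,310 = 137,090 kg.
Stage dry mass = ε × stage wet mass = 0.122 × 137,090 = 16,725 kg.
Burnout mass m_f = stage dry + payload = 16,725 + 3,310 = 20,035 kg.
v_e = Isp · g₀ = 447 × 9.80665 = 4383.6 m/s.
By the Tsiolkovsky rocket equation, Δv = v_e · ln(140,400/20,035) = 4383.6 × ln(7.008) = 4383.6 × 1.9470 ≈ 8535 m/s.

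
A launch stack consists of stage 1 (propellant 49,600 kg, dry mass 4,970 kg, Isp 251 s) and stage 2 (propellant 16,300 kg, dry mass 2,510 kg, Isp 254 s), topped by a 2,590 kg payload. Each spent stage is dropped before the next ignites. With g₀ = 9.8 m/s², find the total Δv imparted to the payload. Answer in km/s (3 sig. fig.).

Δv ≈ 6.17 km/s

Ignition mass of stage 1 = 49,600+4,970 + 16,300+2,510 + 2,590 = 75,970 kg.
Stage 1: m₀ = 75,970 kg, m_f = 75,970 − 49,600 = 26,370 kg; Δv = 251×9.8×ln(2.881) = 2459.8×1.0581 ≈ 2603 m/s.
Stage 2: m₀ = 21,400 kg, m_f = 21,400 − 16,300 = 5,100 kg; Δv = 254×9.8×ln(4.196) = 2489.2×1.4342 ≈ 3570 m/s.
Total Δv = 2603 + 3570 = 6173 m/s.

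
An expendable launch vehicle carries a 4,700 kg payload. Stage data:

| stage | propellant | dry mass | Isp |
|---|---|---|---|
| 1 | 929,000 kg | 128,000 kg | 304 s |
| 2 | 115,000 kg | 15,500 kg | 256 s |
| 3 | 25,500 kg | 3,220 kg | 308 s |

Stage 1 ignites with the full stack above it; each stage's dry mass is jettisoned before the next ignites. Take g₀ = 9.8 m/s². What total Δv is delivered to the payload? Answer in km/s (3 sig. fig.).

Ignition mass of stage 1 = 929,000+128,000 + 115,000+15,500 + 25,500+3,220 + 4,700 = 1,220,920 kg.
Stage 1: m₀ = 1,220,920 kg, m_f = 1,220,920 − 929,000 = 291,920 kg; Δv = 304×9.8×ln(4.182) = 2979.2×1.4309 ≈ 4263 m/s.
Stage 2: m₀ = 163,920 kg, m_f = 163,920 − 115,000 = 48,920 kg; Δv = 256×9.8×ln(3.351) = 2508.8×1.2092 ≈ 3034 m/s.
Stage 3: m₀ = 33,420 kg, m_f = 33,420 − 25,500 = 7,920 kg; Δv = 308×9.8×ln(4.22) = 3018.4×1.4398 ≈ 4346 m/s.
Total Δv = 4263 + 3034 + 4346 = 11643 m/s.

Δv ≈ 11.6 km/s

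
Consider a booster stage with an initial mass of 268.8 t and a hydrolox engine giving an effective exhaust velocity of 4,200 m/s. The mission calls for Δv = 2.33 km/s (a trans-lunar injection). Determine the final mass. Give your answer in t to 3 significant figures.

Using Δv = v_e ln(m₀/m_f): m₀/m_f = exp(Δv / v_e) = exp(2330 / 4200.0) = exp(0.5548) = 1.7415.
m_f = m₀ / 1.7415 = 268.8 / 1.7415 = 154.35 t.

final mass ≈ 154 t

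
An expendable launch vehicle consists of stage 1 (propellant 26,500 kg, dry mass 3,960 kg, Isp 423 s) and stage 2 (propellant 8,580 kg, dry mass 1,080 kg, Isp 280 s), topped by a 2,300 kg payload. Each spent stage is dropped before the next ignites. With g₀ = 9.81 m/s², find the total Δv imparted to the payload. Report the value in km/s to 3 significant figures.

Δv ≈ 7.54 km/s

Ignition mass of stage 1 = 26,500+3,960 + 8,580+1,080 + 2,300 = 42,420 kg.
Stage 1: m₀ = 42,420 kg, m_f = 42,420 − 26,500 = 15,920 kg; Δv = 423×9.81×ln(2.665) = 4149.6×0.9800 ≈ 4067 m/s.
Stage 2: m₀ = 11,960 kg, m_f = 11,960 − 8,580 = 3,380 kg; Δv = 280×9.81×ln(3.538) = 2746.8×1.2637 ≈ 3471 m/s.
Total Δv = 4067 + 3471 = 7538 m/s.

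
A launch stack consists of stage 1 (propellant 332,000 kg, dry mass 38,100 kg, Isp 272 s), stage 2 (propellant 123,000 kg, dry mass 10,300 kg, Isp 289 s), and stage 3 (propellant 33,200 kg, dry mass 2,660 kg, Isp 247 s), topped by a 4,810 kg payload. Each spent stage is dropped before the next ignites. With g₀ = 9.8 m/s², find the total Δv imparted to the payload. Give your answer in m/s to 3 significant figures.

Δv ≈ 10100 m/s

Ignition mass of stage 1 = 332,000+38,100 + 123,000+10,300 + 33,200+2,660 + 4,810 = 544,070 kg.
Stage 1: m₀ = 544,070 kg, m_f = 544,070 − 332,000 = 212,070 kg; Δv = 272×9.8×ln(2.566) = 2665.6×0.9422 ≈ 2511 m/s.
Stage 2: m₀ = 173,970 kg, m_f = 173,970 − 123,000 = 50,970 kg; Δv = 289×9.8×ln(3.413) = 2832.2×1.2276 ≈ 3477 m/s.
Stage 3: m₀ = 40,670 kg, m_f = 40,670 − 33,200 = 7,470 kg; Δv = 247×9.8×ln(5.444) = 2420.6×1.6946 ≈ 4102 m/s.
Total Δv = 2511 + 3477 + 4102 = 10090 m/s.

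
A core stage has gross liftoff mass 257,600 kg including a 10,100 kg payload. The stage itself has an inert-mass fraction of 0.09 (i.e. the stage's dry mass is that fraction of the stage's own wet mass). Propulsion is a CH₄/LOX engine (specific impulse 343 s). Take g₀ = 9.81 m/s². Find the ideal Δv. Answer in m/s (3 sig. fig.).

Δv ≈ 6980 m/s

Stage wet mass = m₀ − payload = 257,600 − 10,100 = 247,500 kg.
Stage dry mass = ε × stage wet mass = 0.09 × 247,500 = 22,275 kg.
Burnout mass m_f = stage dry + payload = 22,275 + 10,100 = 32,375 kg.
v_e = Isp · g₀ = 343 × 9.81 = 3364.8 m/s.
Rocket equation: Δv = v_e · ln(257,600/32,375) = 3364.8 × ln(7.957) = 3364.8 × 2.0740 ≈ 6979 m/s.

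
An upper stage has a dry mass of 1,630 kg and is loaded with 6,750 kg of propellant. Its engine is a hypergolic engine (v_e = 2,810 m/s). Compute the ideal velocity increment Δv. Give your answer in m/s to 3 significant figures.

m₀ = m_dry + m_prop = 1,630 + 6,750 = 8,380 kg.
Δv = v_e · ln(m₀/m_f) = 2810.0 × ln(5.141) = 2810.0 × 1.6373 ≈ 4600.7 m/s.

Δv ≈ 4600 m/s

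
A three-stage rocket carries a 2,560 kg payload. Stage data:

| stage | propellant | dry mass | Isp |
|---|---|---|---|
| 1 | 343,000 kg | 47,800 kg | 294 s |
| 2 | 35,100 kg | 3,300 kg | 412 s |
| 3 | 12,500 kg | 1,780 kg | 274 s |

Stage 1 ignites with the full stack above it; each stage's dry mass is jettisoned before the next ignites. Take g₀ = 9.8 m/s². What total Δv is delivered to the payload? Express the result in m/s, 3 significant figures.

Ignition mass of stage 1 = 343,000+47,800 + 35,100+3,300 + 12,500+1,780 + 2,560 = 446,040 kg.
Stage 1: m₀ = 446,040 kg, m_f = 446,040 − 343,000 = 103,040 kg; Δv = 294×9.8×ln(4.329) = 2881.2×1.4653 ≈ 4222 m/s.
Stage 2: m₀ = 55,240 kg, m_f = 55,240 − 35,100 = 20,140 kg; Δv = 412×9.8×ln(2.743) = 4037.6×1.0090 ≈ 4074 m/s.
Stage 3: m₀ = 16,840 kg, m_f = 16,840 − 12,500 = 4,340 kg; Δv = 274×9.8×ln(3.88) = 2685.2×1.3559 ≈ 3641 m/s.
Total Δv = 4222 + 4074 + 3641 = 11937 m/s.

Δv ≈ 11900 m/s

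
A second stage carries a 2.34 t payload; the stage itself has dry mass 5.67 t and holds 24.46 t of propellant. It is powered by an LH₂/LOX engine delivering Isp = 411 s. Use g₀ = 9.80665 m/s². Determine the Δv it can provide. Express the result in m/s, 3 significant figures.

v_e = Isp · g₀ = 411 × 9.80665 = 4030.5 m/s.
m₀ = payload + dry + propellant = 2.34 + 5.67 + 24.46 = 32.47 t.
m_f = payload + dry = 2.34 + 5.67 = 8.01 t.
Δv = v_e · ln(m₀/m_f) = 4030.5 × ln(4.054) = 4030.5 × 1.3996 ≈ 5641.2 m/s.

Δv ≈ 5640 m/s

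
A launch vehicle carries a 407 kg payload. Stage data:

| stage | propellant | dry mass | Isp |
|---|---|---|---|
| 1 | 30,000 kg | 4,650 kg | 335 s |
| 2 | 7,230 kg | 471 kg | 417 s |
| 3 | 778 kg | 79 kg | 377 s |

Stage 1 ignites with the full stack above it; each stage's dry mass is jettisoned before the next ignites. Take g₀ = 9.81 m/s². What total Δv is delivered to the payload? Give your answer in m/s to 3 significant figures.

Δv ≈ 14100 m/s

Ignition mass of stage 1 = 30,000+4,650 + 7,230+471 + 778+79 + 407 = 43,615 kg.
Stage 1: m₀ = 43,615 kg, m_f = 43,615 − 30,000 = 13,615 kg; Δv = 335×9.81×ln(3.203) = 3286.4×1.1642 ≈ 3826 m/s.
Stage 2: m₀ = 8,965 kg, m_f = 8,965 − 7,230 = 1,735 kg; Δv = 417×9.81×ln(5.167) = 4090.8×1.6423 ≈ 6718 m/s.
Stage 3: m₀ = 1,264 kg, m_f = 1,264 − 778 = 486 kg; Δv = 377×9.81×ln(2.601) = 3698.4×0.9558 ≈ 3535 m/s.
Total Δv = 3826 + 6718 + 3535 = 14079 m/s.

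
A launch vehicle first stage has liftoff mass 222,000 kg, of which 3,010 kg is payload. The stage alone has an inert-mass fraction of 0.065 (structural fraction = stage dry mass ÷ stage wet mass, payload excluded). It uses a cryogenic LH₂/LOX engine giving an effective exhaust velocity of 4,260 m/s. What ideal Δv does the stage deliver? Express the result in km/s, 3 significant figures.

Stage wet mass = m₀ − payload = 222,000 − 3,010 = 218,990 kg.
Stage dry mass = ε × stage wet mass = 0.065 × 218,990 = 14,234.4 kg.
Burnout mass m_f = stage dry + payload = 14,234.4 + 3,010 = 17,244.4 kg.
Using Δv = v_e ln(m₀/m_f): Δv = v_e · ln(222,000/17,244.4) = 4260.0 × ln(12.87) = 4260.0 × 2.5552 ≈ 10885 m/s.

Δv ≈ 10.9 km/s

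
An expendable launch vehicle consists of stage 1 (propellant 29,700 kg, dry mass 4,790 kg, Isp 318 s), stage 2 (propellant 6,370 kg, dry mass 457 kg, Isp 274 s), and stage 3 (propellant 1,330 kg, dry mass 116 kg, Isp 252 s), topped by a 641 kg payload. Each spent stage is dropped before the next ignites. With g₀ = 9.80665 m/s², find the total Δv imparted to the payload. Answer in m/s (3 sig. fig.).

Ignition mass of stage 1 = 29,700+4,790 + 6,370+457 + 1,330+116 + 641 = 43,404 kg.
Stage 1: m₀ = 43,404 kg, m_f = 43,404 − 29,700 = 13,704 kg; Δv = 318×9.80665×ln(3.167) = 3118.5×1.1529 ≈ 3595 m/s.
Stage 2: m₀ = 8,914 kg, m_f = 8,914 − 6,370 = 2,544 kg; Δv = 274×9.80665×ln(3.504) = 2687.0×1.2539 ≈ 3369 m/s.
Stage 3: m₀ = 2,087 kg, m_f = 2,087 − 1,330 = 757 kg; Δv = 252×9.80665×ln(2.757) = 2471.3×1.0141 ≈ 2506 m/s.
Total Δv = 3595 + 3369 + 2506 = 9470 m/s.

Δv ≈ 9470 m/s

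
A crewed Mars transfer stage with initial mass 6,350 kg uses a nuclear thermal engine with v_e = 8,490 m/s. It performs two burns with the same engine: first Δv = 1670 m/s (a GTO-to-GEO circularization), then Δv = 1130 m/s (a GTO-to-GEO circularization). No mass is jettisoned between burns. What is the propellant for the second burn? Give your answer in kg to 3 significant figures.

After the first burn: m = 6350 × exp(−1670/8490.0) = 6350 × 0.82144 = 5,216.14 kg.
After the second burn: m = 5,216.14 × exp(−1130/8490.0) = 5,216.14 × 0.87538 = 4,566.1 kg.
Second-burn propellant = 5,216.14 − 4,566.1 = 650.04 kg.

propellant for the second burn ≈ 650 kg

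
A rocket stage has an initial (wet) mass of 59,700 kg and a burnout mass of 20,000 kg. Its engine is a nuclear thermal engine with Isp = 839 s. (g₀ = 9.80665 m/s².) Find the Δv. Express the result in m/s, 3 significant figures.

Δv ≈ 9000 m/s

v_e = Isp · g₀ = 839 × 9.80665 = 8227.8 m/s.
Δv = v_e · ln(m₀/m_f) = 8227.8 × ln(2.985) = 8227.8 × 1.0936 ≈ 8997.9 m/s.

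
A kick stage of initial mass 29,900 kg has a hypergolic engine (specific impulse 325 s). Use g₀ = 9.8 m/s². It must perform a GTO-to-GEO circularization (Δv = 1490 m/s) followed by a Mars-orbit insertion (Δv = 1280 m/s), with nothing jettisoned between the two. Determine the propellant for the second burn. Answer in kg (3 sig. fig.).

propellant for the second burn ≈ 6200 kg

v_e = Isp · g₀ = 325 × 9.8 = 3185.0 m/s.
After the first burn: m = 29900 × exp(−1490/3185.0) = 29900 × 0.62637 = 18,728.5 kg.
After the second burn: m = 18,728.5 × exp(−1280/3185.0) = 18,728.5 × 0.66906 = 12,530.5 kg.
Second-burn propellant = 18,728.5 − 12,530.5 = 6,198 kg.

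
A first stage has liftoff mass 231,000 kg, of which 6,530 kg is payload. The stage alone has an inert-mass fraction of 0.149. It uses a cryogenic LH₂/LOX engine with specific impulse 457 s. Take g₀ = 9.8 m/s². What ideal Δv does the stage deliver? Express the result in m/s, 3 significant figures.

Stage wet mass = m₀ − payload = 231,000 − 6,530 = 224,470 kg.
Stage dry mass = ε × stage wet mass = 0.149 × 224,470 = 33,446 kg.
Burnout mass m_f = stage dry + payload = 33,446 + 6,530 = 39,976 kg.
v_e = Isp · g₀ = 457 × 9.8 = 4478.6 m/s.
Rocket equation: Δv = v_e · ln(231,000/39,976) = 4478.6 × ln(5.778) = 4478.6 × 1.7541 ≈ 7856 m/s.

Δv ≈ 7860 m/s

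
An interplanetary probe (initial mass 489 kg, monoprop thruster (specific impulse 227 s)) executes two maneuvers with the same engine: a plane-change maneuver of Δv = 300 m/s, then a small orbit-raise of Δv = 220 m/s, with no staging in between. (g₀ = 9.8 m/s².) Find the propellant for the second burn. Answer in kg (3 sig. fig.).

v_e = Isp · g₀ = 227 × 9.8 = 2224.6 m/s.
After the first burn: m = 489 × exp(−300/2224.6) = 489 × 0.87384 = 427.308 kg.
After the second burn: m = 427.308 × exp(−220/2224.6) = 427.308 × 0.90584 = 387.073 kg.
Second-burn propellant = 427.308 − 387.073 = 40.235 kg.

propellant for the second burn ≈ 40.2 kg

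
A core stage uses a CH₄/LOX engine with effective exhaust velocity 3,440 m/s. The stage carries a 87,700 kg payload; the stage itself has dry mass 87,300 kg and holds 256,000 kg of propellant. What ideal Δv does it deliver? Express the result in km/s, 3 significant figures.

Δv ≈ 3.10 km/s

m₀ = payload + dry + propellant = 87,700 + 87,300 + 256,000 = 431,000 kg.
m_f = payload + dry = 87,700 + 87,300 = 175,000 kg.
Using Δv = v_e ln(m₀/m_f): Δv = v_e · ln(m₀/m_f) = 3440.0 × ln(2.463) = 3440.0 × 0.9013 ≈ 3100.5 m/s.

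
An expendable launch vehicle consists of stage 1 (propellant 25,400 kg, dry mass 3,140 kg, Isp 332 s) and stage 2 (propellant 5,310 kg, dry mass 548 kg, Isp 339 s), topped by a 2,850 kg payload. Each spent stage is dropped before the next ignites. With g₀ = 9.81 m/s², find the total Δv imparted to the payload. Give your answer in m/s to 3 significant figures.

Ignition mass of stage 1 = 25,400+3,140 + 5,310+548 + 2,850 = 37,248 kg.
Stage 1: m₀ = 37,248 kg, m_f = 37,248 − 25,400 = 11,848 kg; Δv = 332×9.81×ln(3.144) = 3256.9×1.1454 ≈ 3731 m/s.
Stage 2: m₀ = 8,708 kg, m_f = 8,708 − 5,310 = 3,398 kg; Δv = 339×9.81×ln(2.563) = 3325.6×0.9411 ≈ 3130 m/s.
Total Δv = 3731 + 3130 = 6861 m/s.

Δv ≈ 6860 m/s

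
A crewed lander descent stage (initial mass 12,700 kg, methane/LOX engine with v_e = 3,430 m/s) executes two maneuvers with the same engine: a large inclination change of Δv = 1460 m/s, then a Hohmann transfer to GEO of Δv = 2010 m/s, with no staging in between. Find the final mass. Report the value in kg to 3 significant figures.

After the first burn: m = 12700 × exp(−1460/3430.0) = 12700 × 0.65334 = 8,297.42 kg.
After the second burn: m = 8,297.42 × exp(−2010/3430.0) = 8,297.42 × 0.55655 = 4,617.93 kg.

final mass ≈ 4620 kg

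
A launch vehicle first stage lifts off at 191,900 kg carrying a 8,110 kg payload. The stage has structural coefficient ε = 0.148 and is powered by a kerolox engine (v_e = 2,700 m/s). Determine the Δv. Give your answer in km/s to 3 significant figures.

Δv ≈ 4.57 km/s

Stage wet mass = m₀ − payload = 191,900 − 8,110 = 183,790 kg.
Stage dry mass = ε × stage wet mass = 0.148 × 183,790 = 27,200.9 kg.
Burnout mass m_f = stage dry + payload = 27,200.9 + 8,110 = 35,310.9 kg.
Δv = v_e · ln(191,900/35,310.9) = 2700.0 × ln(5.435) = 2700.0 × 1.6928 ≈ 4571 m/s.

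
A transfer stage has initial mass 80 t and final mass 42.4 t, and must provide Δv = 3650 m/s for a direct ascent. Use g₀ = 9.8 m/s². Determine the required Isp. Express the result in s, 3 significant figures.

Isp ≈ 587 s

ln(m₀/m_f) = ln(80000/42400) = ln(1.887) = 0.6349.
From the ideal rocket equation, v_e = Δv / ln(m₀/m_f) = 3650 / 0.6349 = 5749.1 m/s.
Isp = v_e / g₀ = 5749.1 / 9.8 = 586.6 s.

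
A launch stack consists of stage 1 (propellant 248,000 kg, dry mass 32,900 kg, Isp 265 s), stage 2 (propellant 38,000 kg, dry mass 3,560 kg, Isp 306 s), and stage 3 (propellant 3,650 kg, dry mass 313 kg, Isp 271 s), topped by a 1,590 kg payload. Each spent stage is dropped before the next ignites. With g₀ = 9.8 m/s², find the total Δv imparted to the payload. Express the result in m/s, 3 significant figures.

Δv ≈ 11400 m/s

Ignition mass of stage 1 = 248,000+32,900 + 38,000+3,560 + 3,650+313 + 1,590 = 328,013 kg.
Stage 1: m₀ = 328,013 kg, m_f = 328,013 − 248,000 = 80,013 kg; Δv = 265×9.8×ln(4.099) = 2597.0×1.4109 ≈ 3664 m/s.
Stage 2: m₀ = 47,113 kg, m_f = 47,113 − 38,000 = 9,113 kg; Δv = 306×9.8×ln(5.17) = 2998.8×1.6428 ≈ 4927 m/s.
Stage 3: m₀ = 5,553 kg, m_f = 5,553 − 3,650 = 1,903 kg; Δv = 271×9.8×ln(2.918) = 2655.8×1.0709 ≈ 2844 m/s.
Total Δv = 3664 + 4927 + 2844 = 11435 m/s.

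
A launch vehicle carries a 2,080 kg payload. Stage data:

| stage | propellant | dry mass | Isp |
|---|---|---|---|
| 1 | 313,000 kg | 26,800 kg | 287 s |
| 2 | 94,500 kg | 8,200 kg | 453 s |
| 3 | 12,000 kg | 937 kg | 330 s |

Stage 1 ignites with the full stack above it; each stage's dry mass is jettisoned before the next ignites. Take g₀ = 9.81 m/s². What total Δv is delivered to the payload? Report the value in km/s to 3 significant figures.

Δv ≈ 15.7 km/s

Ignition mass of stage 1 = 313,000+26,800 + 94,500+8,200 + 12,000+937 + 2,080 = 457,517 kg.
Stage 1: m₀ = 457,517 kg, m_f = 457,517 − 313,000 = 144,517 kg; Δv = 287×9.81×ln(3.166) = 2815.5×1.1524 ≈ 3245 m/s.
Stage 2: m₀ = 117,717 kg, m_f = 117,717 − 94,500 = 23,217 kg; Δv = 453×9.81×ln(5.07) = 4443.9×1.6234 ≈ 7214 m/s.
Stage 3: m₀ = 15,017 kg, m_f = 15,017 − 12,000 = 3,017 kg; Δv = 330×9.81×ln(4.977) = 3237.3×1.6049 ≈ 5196 m/s.
Total Δv = 3245 + 7214 + 5196 = 15655 m/s.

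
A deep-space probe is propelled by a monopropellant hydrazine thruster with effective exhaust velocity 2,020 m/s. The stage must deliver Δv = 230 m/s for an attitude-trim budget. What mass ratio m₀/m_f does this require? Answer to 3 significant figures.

mass ratio ≈ 1.12

m₀/m_f = exp(Δv / v_e) = exp(230 / 2020.0) = exp(0.1139) = 1.1206.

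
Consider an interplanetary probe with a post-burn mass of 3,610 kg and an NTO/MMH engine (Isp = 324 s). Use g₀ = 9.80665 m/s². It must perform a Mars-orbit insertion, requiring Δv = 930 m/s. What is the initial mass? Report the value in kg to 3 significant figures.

v_e = Isp · g₀ = 324 × 9.80665 = 3177.4 m/s.
By the Tsiolkovsky rocket equation, m₀/m_f = exp(Δv / v_e) = exp(930 / 3177.4) = exp(0.2927) = 1.3400.
m₀ = m_f × 1.3400 = 3,610 × 1.3400 = 4,837.4 kg.

initial mass ≈ 4840 kg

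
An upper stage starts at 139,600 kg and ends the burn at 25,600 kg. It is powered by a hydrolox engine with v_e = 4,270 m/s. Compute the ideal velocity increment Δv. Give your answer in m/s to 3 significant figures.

Δv ≈ 7240 m/s

Δv = v_e · ln(m₀/m_f) = 4270.0 × ln(5.453) = 4270.0 × 1.6962 ≈ 7242.7 m/s.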